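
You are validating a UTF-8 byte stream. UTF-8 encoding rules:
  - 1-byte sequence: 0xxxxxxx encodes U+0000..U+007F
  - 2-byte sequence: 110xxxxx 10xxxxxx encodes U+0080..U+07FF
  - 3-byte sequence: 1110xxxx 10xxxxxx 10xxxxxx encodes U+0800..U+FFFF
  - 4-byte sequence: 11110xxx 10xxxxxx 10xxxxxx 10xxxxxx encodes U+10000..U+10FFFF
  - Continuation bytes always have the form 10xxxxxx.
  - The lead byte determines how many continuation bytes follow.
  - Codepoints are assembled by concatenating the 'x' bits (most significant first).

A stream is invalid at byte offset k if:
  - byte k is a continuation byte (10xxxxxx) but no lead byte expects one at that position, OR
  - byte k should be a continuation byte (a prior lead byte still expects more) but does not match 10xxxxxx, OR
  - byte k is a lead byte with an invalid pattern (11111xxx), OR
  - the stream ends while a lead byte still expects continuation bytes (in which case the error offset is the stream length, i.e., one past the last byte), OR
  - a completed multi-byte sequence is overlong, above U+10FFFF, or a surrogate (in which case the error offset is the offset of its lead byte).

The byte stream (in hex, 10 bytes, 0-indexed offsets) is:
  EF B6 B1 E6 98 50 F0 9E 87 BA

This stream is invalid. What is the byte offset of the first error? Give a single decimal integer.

Answer: 5

Derivation:
Byte[0]=EF: 3-byte lead, need 2 cont bytes. acc=0xF
Byte[1]=B6: continuation. acc=(acc<<6)|0x36=0x3F6
Byte[2]=B1: continuation. acc=(acc<<6)|0x31=0xFDB1
Completed: cp=U+FDB1 (starts at byte 0)
Byte[3]=E6: 3-byte lead, need 2 cont bytes. acc=0x6
Byte[4]=98: continuation. acc=(acc<<6)|0x18=0x198
Byte[5]=50: expected 10xxxxxx continuation. INVALID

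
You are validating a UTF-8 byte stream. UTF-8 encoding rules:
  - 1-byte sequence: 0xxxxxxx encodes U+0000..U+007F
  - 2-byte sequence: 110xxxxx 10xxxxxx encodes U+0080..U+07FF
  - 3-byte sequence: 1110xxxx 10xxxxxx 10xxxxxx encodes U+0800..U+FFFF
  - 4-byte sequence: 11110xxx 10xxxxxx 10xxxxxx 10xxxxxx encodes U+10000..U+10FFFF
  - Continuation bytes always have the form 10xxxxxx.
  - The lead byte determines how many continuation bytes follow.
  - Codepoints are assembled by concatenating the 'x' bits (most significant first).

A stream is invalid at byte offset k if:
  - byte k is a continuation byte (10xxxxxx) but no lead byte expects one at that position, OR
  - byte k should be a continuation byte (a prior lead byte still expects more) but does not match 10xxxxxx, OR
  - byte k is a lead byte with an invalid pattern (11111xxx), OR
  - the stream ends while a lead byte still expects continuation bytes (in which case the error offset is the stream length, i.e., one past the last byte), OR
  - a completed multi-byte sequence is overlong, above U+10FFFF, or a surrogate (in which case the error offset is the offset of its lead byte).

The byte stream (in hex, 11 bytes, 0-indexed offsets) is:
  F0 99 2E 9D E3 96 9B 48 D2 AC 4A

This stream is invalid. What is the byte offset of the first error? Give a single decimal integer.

Byte[0]=F0: 4-byte lead, need 3 cont bytes. acc=0x0
Byte[1]=99: continuation. acc=(acc<<6)|0x19=0x19
Byte[2]=2E: expected 10xxxxxx continuation. INVALID

Answer: 2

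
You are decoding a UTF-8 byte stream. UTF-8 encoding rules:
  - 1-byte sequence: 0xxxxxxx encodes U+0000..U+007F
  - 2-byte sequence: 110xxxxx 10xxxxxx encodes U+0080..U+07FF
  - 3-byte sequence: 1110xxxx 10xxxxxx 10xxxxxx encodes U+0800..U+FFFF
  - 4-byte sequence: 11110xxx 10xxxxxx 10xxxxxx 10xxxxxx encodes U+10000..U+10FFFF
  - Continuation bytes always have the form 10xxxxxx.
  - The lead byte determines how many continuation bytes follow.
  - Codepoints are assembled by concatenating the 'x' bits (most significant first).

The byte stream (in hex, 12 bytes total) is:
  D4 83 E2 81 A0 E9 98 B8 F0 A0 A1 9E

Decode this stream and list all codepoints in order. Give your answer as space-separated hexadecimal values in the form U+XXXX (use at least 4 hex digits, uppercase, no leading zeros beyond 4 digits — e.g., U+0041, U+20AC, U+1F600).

Byte[0]=D4: 2-byte lead, need 1 cont bytes. acc=0x14
Byte[1]=83: continuation. acc=(acc<<6)|0x03=0x503
Completed: cp=U+0503 (starts at byte 0)
Byte[2]=E2: 3-byte lead, need 2 cont bytes. acc=0x2
Byte[3]=81: continuation. acc=(acc<<6)|0x01=0x81
Byte[4]=A0: continuation. acc=(acc<<6)|0x20=0x2060
Completed: cp=U+2060 (starts at byte 2)
Byte[5]=E9: 3-byte lead, need 2 cont bytes. acc=0x9
Byte[6]=98: continuation. acc=(acc<<6)|0x18=0x258
Byte[7]=B8: continuation. acc=(acc<<6)|0x38=0x9638
Completed: cp=U+9638 (starts at byte 5)
Byte[8]=F0: 4-byte lead, need 3 cont bytes. acc=0x0
Byte[9]=A0: continuation. acc=(acc<<6)|0x20=0x20
Byte[10]=A1: continuation. acc=(acc<<6)|0x21=0x821
Byte[11]=9E: continuation. acc=(acc<<6)|0x1E=0x2085E
Completed: cp=U+2085E (starts at byte 8)

Answer: U+0503 U+2060 U+9638 U+2085E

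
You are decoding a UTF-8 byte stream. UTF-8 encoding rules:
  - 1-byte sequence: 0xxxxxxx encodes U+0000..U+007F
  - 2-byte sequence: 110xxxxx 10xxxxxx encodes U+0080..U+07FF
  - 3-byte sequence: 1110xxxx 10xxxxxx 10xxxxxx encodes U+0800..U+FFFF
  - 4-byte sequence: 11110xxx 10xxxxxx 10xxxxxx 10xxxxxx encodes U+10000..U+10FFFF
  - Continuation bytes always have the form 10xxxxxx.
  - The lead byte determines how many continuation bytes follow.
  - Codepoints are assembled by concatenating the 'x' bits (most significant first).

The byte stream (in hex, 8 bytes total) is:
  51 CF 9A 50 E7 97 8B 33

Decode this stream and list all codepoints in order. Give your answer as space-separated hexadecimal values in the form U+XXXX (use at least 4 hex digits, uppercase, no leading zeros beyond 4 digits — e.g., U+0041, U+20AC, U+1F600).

Answer: U+0051 U+03DA U+0050 U+75CB U+0033

Derivation:
Byte[0]=51: 1-byte ASCII. cp=U+0051
Byte[1]=CF: 2-byte lead, need 1 cont bytes. acc=0xF
Byte[2]=9A: continuation. acc=(acc<<6)|0x1A=0x3DA
Completed: cp=U+03DA (starts at byte 1)
Byte[3]=50: 1-byte ASCII. cp=U+0050
Byte[4]=E7: 3-byte lead, need 2 cont bytes. acc=0x7
Byte[5]=97: continuation. acc=(acc<<6)|0x17=0x1D7
Byte[6]=8B: continuation. acc=(acc<<6)|0x0B=0x75CB
Completed: cp=U+75CB (starts at byte 4)
Byte[7]=33: 1-byte ASCII. cp=U+0033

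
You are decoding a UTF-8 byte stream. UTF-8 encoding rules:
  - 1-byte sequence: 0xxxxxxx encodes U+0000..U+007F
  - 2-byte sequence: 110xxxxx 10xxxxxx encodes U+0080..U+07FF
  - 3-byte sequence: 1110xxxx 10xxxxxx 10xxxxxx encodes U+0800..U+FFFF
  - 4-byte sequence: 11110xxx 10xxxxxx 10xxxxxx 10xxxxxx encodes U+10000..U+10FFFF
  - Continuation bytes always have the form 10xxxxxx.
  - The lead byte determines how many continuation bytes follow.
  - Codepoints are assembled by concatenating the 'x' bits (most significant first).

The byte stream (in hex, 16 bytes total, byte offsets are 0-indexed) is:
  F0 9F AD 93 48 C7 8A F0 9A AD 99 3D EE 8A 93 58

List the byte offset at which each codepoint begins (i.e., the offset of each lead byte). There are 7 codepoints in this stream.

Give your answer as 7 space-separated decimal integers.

Byte[0]=F0: 4-byte lead, need 3 cont bytes. acc=0x0
Byte[1]=9F: continuation. acc=(acc<<6)|0x1F=0x1F
Byte[2]=AD: continuation. acc=(acc<<6)|0x2D=0x7ED
Byte[3]=93: continuation. acc=(acc<<6)|0x13=0x1FB53
Completed: cp=U+1FB53 (starts at byte 0)
Byte[4]=48: 1-byte ASCII. cp=U+0048
Byte[5]=C7: 2-byte lead, need 1 cont bytes. acc=0x7
Byte[6]=8A: continuation. acc=(acc<<6)|0x0A=0x1CA
Completed: cp=U+01CA (starts at byte 5)
Byte[7]=F0: 4-byte lead, need 3 cont bytes. acc=0x0
Byte[8]=9A: continuation. acc=(acc<<6)|0x1A=0x1A
Byte[9]=AD: continuation. acc=(acc<<6)|0x2D=0x6AD
Byte[10]=99: continuation. acc=(acc<<6)|0x19=0x1AB59
Completed: cp=U+1AB59 (starts at byte 7)
Byte[11]=3D: 1-byte ASCII. cp=U+003D
Byte[12]=EE: 3-byte lead, need 2 cont bytes. acc=0xE
Byte[13]=8A: continuation. acc=(acc<<6)|0x0A=0x38A
Byte[14]=93: continuation. acc=(acc<<6)|0x13=0xE293
Completed: cp=U+E293 (starts at byte 12)
Byte[15]=58: 1-byte ASCII. cp=U+0058

Answer: 0 4 5 7 11 12 15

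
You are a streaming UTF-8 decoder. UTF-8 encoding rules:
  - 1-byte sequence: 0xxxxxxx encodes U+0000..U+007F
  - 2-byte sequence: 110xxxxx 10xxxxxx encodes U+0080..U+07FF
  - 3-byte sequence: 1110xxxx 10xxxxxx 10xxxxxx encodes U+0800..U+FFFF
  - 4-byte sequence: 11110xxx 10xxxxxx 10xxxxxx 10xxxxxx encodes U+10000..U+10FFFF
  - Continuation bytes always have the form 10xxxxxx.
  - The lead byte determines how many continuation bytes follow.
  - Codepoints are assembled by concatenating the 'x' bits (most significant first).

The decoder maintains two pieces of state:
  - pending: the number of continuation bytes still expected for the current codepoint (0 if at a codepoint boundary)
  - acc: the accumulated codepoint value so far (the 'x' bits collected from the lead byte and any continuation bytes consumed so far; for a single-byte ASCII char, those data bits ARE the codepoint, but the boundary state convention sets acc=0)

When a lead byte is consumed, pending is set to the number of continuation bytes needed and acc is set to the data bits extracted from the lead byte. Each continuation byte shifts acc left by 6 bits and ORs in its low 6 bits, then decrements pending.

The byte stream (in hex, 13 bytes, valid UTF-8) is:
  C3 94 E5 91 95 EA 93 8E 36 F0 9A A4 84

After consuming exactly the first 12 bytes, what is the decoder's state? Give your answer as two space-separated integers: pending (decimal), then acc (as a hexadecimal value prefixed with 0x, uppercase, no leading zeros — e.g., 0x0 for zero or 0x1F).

Byte[0]=C3: 2-byte lead. pending=1, acc=0x3
Byte[1]=94: continuation. acc=(acc<<6)|0x14=0xD4, pending=0
Byte[2]=E5: 3-byte lead. pending=2, acc=0x5
Byte[3]=91: continuation. acc=(acc<<6)|0x11=0x151, pending=1
Byte[4]=95: continuation. acc=(acc<<6)|0x15=0x5455, pending=0
Byte[5]=EA: 3-byte lead. pending=2, acc=0xA
Byte[6]=93: continuation. acc=(acc<<6)|0x13=0x293, pending=1
Byte[7]=8E: continuation. acc=(acc<<6)|0x0E=0xA4CE, pending=0
Byte[8]=36: 1-byte. pending=0, acc=0x0
Byte[9]=F0: 4-byte lead. pending=3, acc=0x0
Byte[10]=9A: continuation. acc=(acc<<6)|0x1A=0x1A, pending=2
Byte[11]=A4: continuation. acc=(acc<<6)|0x24=0x6A4, pending=1

Answer: 1 0x6A4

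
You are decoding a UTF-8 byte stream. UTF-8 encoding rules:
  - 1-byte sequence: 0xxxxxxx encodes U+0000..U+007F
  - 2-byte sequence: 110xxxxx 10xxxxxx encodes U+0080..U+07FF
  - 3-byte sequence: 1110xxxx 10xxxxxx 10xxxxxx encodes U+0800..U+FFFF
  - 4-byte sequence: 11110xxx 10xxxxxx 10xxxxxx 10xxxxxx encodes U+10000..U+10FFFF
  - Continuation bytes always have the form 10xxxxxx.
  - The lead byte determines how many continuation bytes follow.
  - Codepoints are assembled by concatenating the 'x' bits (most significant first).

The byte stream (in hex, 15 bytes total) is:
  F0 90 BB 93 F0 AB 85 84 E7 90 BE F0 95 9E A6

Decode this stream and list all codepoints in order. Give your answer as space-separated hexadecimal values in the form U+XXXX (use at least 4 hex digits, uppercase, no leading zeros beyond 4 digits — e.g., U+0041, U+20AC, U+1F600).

Answer: U+10ED3 U+2B144 U+743E U+157A6

Derivation:
Byte[0]=F0: 4-byte lead, need 3 cont bytes. acc=0x0
Byte[1]=90: continuation. acc=(acc<<6)|0x10=0x10
Byte[2]=BB: continuation. acc=(acc<<6)|0x3B=0x43B
Byte[3]=93: continuation. acc=(acc<<6)|0x13=0x10ED3
Completed: cp=U+10ED3 (starts at byte 0)
Byte[4]=F0: 4-byte lead, need 3 cont bytes. acc=0x0
Byte[5]=AB: continuation. acc=(acc<<6)|0x2B=0x2B
Byte[6]=85: continuation. acc=(acc<<6)|0x05=0xAC5
Byte[7]=84: continuation. acc=(acc<<6)|0x04=0x2B144
Completed: cp=U+2B144 (starts at byte 4)
Byte[8]=E7: 3-byte lead, need 2 cont bytes. acc=0x7
Byte[9]=90: continuation. acc=(acc<<6)|0x10=0x1D0
Byte[10]=BE: continuation. acc=(acc<<6)|0x3E=0x743E
Completed: cp=U+743E (starts at byte 8)
Byte[11]=F0: 4-byte lead, need 3 cont bytes. acc=0x0
Byte[12]=95: continuation. acc=(acc<<6)|0x15=0x15
Byte[13]=9E: continuation. acc=(acc<<6)|0x1E=0x55E
Byte[14]=A6: continuation. acc=(acc<<6)|0x26=0x157A6
Completed: cp=U+157A6 (starts at byte 11)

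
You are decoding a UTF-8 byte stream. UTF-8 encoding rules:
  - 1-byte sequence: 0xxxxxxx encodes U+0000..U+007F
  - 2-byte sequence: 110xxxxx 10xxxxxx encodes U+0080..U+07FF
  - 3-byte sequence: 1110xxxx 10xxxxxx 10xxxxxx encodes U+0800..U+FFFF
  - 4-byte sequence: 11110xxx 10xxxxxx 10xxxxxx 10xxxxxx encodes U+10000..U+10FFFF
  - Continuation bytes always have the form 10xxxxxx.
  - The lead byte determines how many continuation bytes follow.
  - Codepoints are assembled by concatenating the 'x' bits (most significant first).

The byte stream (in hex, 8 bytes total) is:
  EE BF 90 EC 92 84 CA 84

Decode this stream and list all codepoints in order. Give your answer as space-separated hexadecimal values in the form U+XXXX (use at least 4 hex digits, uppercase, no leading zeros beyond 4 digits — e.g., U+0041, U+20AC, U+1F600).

Answer: U+EFD0 U+C484 U+0284

Derivation:
Byte[0]=EE: 3-byte lead, need 2 cont bytes. acc=0xE
Byte[1]=BF: continuation. acc=(acc<<6)|0x3F=0x3BF
Byte[2]=90: continuation. acc=(acc<<6)|0x10=0xEFD0
Completed: cp=U+EFD0 (starts at byte 0)
Byte[3]=EC: 3-byte lead, need 2 cont bytes. acc=0xC
Byte[4]=92: continuation. acc=(acc<<6)|0x12=0x312
Byte[5]=84: continuation. acc=(acc<<6)|0x04=0xC484
Completed: cp=U+C484 (starts at byte 3)
Byte[6]=CA: 2-byte lead, need 1 cont bytes. acc=0xA
Byte[7]=84: continuation. acc=(acc<<6)|0x04=0x284
Completed: cp=U+0284 (starts at byte 6)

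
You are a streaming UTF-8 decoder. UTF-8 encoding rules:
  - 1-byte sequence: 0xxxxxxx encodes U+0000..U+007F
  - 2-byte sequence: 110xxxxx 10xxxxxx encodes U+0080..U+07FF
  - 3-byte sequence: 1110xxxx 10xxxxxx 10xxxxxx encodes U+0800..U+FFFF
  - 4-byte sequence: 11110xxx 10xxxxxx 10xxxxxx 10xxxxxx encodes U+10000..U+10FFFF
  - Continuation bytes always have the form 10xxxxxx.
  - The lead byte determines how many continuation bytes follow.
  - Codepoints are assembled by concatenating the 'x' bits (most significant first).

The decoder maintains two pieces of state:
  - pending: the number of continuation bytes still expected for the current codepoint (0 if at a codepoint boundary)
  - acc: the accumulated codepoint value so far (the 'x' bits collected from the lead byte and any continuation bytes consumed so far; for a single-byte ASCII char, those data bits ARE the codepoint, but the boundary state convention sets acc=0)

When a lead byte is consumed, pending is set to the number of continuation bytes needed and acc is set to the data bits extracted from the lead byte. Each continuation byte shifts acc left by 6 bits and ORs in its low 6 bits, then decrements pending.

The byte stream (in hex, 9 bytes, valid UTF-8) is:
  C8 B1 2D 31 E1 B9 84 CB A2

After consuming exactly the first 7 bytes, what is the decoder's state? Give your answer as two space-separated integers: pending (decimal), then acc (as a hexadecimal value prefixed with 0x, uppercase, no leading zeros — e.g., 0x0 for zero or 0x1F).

Answer: 0 0x1E44

Derivation:
Byte[0]=C8: 2-byte lead. pending=1, acc=0x8
Byte[1]=B1: continuation. acc=(acc<<6)|0x31=0x231, pending=0
Byte[2]=2D: 1-byte. pending=0, acc=0x0
Byte[3]=31: 1-byte. pending=0, acc=0x0
Byte[4]=E1: 3-byte lead. pending=2, acc=0x1
Byte[5]=B9: continuation. acc=(acc<<6)|0x39=0x79, pending=1
Byte[6]=84: continuation. acc=(acc<<6)|0x04=0x1E44, pending=0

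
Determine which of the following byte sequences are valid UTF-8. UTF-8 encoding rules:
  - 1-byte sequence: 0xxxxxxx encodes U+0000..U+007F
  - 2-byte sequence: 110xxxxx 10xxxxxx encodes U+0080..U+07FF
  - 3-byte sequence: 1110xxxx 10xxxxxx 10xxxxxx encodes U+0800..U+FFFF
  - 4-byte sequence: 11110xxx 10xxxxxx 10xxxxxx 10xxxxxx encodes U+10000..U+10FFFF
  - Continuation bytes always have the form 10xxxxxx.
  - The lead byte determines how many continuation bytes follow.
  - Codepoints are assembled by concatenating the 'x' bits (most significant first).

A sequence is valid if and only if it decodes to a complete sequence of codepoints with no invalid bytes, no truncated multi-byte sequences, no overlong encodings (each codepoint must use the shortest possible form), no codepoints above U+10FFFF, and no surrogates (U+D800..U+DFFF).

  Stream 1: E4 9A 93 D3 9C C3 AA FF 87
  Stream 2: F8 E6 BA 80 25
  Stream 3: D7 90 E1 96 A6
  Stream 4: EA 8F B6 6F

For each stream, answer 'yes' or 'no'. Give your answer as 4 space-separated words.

Answer: no no yes yes

Derivation:
Stream 1: error at byte offset 7. INVALID
Stream 2: error at byte offset 0. INVALID
Stream 3: decodes cleanly. VALID
Stream 4: decodes cleanly. VALID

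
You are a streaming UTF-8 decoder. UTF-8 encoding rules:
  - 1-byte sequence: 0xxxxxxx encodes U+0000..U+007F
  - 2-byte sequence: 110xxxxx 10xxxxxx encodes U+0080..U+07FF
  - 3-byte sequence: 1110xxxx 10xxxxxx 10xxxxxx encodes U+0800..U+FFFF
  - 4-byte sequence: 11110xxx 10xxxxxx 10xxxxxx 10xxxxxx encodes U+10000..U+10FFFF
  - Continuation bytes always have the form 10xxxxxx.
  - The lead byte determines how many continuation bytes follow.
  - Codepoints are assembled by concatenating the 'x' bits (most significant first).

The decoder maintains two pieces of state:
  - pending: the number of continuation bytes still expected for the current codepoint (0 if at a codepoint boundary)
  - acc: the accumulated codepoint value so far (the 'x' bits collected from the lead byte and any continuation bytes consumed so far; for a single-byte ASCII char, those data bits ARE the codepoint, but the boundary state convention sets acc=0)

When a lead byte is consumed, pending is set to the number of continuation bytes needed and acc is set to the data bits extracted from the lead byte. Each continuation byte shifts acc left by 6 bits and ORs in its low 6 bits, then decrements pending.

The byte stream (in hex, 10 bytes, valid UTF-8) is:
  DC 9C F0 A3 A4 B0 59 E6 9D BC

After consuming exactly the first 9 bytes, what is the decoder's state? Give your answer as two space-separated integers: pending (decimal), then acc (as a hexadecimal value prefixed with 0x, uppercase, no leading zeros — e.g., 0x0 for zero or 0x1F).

Answer: 1 0x19D

Derivation:
Byte[0]=DC: 2-byte lead. pending=1, acc=0x1C
Byte[1]=9C: continuation. acc=(acc<<6)|0x1C=0x71C, pending=0
Byte[2]=F0: 4-byte lead. pending=3, acc=0x0
Byte[3]=A3: continuation. acc=(acc<<6)|0x23=0x23, pending=2
Byte[4]=A4: continuation. acc=(acc<<6)|0x24=0x8E4, pending=1
Byte[5]=B0: continuation. acc=(acc<<6)|0x30=0x23930, pending=0
Byte[6]=59: 1-byte. pending=0, acc=0x0
Byte[7]=E6: 3-byte lead. pending=2, acc=0x6
Byte[8]=9D: continuation. acc=(acc<<6)|0x1D=0x19D, pending=1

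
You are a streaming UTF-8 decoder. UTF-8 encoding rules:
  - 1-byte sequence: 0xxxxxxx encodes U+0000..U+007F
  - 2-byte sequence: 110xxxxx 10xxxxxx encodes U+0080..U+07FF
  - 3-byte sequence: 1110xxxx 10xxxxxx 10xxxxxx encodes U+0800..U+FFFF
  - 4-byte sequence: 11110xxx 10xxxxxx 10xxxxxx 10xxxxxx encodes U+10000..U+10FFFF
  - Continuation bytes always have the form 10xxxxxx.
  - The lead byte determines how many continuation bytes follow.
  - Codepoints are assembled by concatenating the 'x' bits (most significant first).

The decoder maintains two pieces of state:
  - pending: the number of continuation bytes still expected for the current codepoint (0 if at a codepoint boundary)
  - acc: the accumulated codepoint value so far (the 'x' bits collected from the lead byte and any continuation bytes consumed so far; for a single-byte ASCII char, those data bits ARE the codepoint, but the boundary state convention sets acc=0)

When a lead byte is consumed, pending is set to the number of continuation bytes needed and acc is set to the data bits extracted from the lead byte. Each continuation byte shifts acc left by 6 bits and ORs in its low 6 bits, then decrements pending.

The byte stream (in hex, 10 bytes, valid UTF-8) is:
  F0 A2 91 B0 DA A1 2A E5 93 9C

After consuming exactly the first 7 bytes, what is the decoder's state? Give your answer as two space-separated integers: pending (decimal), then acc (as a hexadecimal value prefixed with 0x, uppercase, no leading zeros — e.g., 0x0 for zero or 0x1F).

Byte[0]=F0: 4-byte lead. pending=3, acc=0x0
Byte[1]=A2: continuation. acc=(acc<<6)|0x22=0x22, pending=2
Byte[2]=91: continuation. acc=(acc<<6)|0x11=0x891, pending=1
Byte[3]=B0: continuation. acc=(acc<<6)|0x30=0x22470, pending=0
Byte[4]=DA: 2-byte lead. pending=1, acc=0x1A
Byte[5]=A1: continuation. acc=(acc<<6)|0x21=0x6A1, pending=0
Byte[6]=2A: 1-byte. pending=0, acc=0x0

Answer: 0 0x0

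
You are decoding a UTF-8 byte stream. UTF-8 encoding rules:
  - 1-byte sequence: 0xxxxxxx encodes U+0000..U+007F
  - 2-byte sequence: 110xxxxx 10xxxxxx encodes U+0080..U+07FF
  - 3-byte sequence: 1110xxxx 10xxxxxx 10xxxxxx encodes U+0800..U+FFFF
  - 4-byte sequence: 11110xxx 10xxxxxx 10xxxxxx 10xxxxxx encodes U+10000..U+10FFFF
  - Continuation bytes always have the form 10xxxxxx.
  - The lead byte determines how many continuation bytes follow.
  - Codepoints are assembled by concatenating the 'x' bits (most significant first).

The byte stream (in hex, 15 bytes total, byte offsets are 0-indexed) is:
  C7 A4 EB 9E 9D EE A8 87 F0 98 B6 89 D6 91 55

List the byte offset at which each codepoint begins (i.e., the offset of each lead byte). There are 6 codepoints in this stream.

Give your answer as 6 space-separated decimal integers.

Byte[0]=C7: 2-byte lead, need 1 cont bytes. acc=0x7
Byte[1]=A4: continuation. acc=(acc<<6)|0x24=0x1E4
Completed: cp=U+01E4 (starts at byte 0)
Byte[2]=EB: 3-byte lead, need 2 cont bytes. acc=0xB
Byte[3]=9E: continuation. acc=(acc<<6)|0x1E=0x2DE
Byte[4]=9D: continuation. acc=(acc<<6)|0x1D=0xB79D
Completed: cp=U+B79D (starts at byte 2)
Byte[5]=EE: 3-byte lead, need 2 cont bytes. acc=0xE
Byte[6]=A8: continuation. acc=(acc<<6)|0x28=0x3A8
Byte[7]=87: continuation. acc=(acc<<6)|0x07=0xEA07
Completed: cp=U+EA07 (starts at byte 5)
Byte[8]=F0: 4-byte lead, need 3 cont bytes. acc=0x0
Byte[9]=98: continuation. acc=(acc<<6)|0x18=0x18
Byte[10]=B6: continuation. acc=(acc<<6)|0x36=0x636
Byte[11]=89: continuation. acc=(acc<<6)|0x09=0x18D89
Completed: cp=U+18D89 (starts at byte 8)
Byte[12]=D6: 2-byte lead, need 1 cont bytes. acc=0x16
Byte[13]=91: continuation. acc=(acc<<6)|0x11=0x591
Completed: cp=U+0591 (starts at byte 12)
Byte[14]=55: 1-byte ASCII. cp=U+0055

Answer: 0 2 5 8 12 14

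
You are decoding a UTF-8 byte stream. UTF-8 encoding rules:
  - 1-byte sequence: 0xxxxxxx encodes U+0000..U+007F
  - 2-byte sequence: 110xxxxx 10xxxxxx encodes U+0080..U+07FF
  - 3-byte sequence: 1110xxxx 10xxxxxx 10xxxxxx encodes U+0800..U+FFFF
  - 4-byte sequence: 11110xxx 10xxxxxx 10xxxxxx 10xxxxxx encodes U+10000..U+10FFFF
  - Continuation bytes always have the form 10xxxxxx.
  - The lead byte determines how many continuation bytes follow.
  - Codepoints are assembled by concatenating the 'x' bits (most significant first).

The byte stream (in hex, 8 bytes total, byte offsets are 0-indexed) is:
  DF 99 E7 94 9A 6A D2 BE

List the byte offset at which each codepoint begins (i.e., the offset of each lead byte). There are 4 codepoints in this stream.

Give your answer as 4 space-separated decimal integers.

Answer: 0 2 5 6

Derivation:
Byte[0]=DF: 2-byte lead, need 1 cont bytes. acc=0x1F
Byte[1]=99: continuation. acc=(acc<<6)|0x19=0x7D9
Completed: cp=U+07D9 (starts at byte 0)
Byte[2]=E7: 3-byte lead, need 2 cont bytes. acc=0x7
Byte[3]=94: continuation. acc=(acc<<6)|0x14=0x1D4
Byte[4]=9A: continuation. acc=(acc<<6)|0x1A=0x751A
Completed: cp=U+751A (starts at byte 2)
Byte[5]=6A: 1-byte ASCII. cp=U+006A
Byte[6]=D2: 2-byte lead, need 1 cont bytes. acc=0x12
Byte[7]=BE: continuation. acc=(acc<<6)|0x3E=0x4BE
Completed: cp=U+04BE (starts at byte 6)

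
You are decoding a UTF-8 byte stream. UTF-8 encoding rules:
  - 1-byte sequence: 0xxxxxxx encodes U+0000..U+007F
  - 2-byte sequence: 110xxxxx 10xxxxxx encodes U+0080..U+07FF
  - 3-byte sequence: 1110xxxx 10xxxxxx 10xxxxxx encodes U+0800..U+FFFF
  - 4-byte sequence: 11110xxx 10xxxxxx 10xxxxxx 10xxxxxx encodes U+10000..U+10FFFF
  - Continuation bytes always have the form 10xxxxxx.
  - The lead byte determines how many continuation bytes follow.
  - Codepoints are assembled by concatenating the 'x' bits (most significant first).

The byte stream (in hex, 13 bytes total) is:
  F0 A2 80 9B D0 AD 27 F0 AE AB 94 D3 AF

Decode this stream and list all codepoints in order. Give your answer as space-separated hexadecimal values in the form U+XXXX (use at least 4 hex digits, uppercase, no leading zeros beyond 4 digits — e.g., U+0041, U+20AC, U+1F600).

Answer: U+2201B U+042D U+0027 U+2EAD4 U+04EF

Derivation:
Byte[0]=F0: 4-byte lead, need 3 cont bytes. acc=0x0
Byte[1]=A2: continuation. acc=(acc<<6)|0x22=0x22
Byte[2]=80: continuation. acc=(acc<<6)|0x00=0x880
Byte[3]=9B: continuation. acc=(acc<<6)|0x1B=0x2201B
Completed: cp=U+2201B (starts at byte 0)
Byte[4]=D0: 2-byte lead, need 1 cont bytes. acc=0x10
Byte[5]=AD: continuation. acc=(acc<<6)|0x2D=0x42D
Completed: cp=U+042D (starts at byte 4)
Byte[6]=27: 1-byte ASCII. cp=U+0027
Byte[7]=F0: 4-byte lead, need 3 cont bytes. acc=0x0
Byte[8]=AE: continuation. acc=(acc<<6)|0x2E=0x2E
Byte[9]=AB: continuation. acc=(acc<<6)|0x2B=0xBAB
Byte[10]=94: continuation. acc=(acc<<6)|0x14=0x2EAD4
Completed: cp=U+2EAD4 (starts at byte 7)
Byte[11]=D3: 2-byte lead, need 1 cont bytes. acc=0x13
Byte[12]=AF: continuation. acc=(acc<<6)|0x2F=0x4EF
Completed: cp=U+04EF (starts at byte 11)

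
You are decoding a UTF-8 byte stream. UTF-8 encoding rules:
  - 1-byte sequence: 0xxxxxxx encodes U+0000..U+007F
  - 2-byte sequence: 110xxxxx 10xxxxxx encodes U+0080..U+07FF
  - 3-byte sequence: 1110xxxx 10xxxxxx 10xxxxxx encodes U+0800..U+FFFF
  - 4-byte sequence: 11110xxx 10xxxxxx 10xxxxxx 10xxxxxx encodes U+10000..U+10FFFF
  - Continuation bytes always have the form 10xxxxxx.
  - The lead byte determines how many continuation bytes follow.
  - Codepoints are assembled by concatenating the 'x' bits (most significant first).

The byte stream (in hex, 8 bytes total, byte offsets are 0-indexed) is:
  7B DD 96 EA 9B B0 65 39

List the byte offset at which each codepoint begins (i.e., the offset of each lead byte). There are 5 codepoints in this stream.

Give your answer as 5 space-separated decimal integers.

Byte[0]=7B: 1-byte ASCII. cp=U+007B
Byte[1]=DD: 2-byte lead, need 1 cont bytes. acc=0x1D
Byte[2]=96: continuation. acc=(acc<<6)|0x16=0x756
Completed: cp=U+0756 (starts at byte 1)
Byte[3]=EA: 3-byte lead, need 2 cont bytes. acc=0xA
Byte[4]=9B: continuation. acc=(acc<<6)|0x1B=0x29B
Byte[5]=B0: continuation. acc=(acc<<6)|0x30=0xA6F0
Completed: cp=U+A6F0 (starts at byte 3)
Byte[6]=65: 1-byte ASCII. cp=U+0065
Byte[7]=39: 1-byte ASCII. cp=U+0039

Answer: 0 1 3 6 7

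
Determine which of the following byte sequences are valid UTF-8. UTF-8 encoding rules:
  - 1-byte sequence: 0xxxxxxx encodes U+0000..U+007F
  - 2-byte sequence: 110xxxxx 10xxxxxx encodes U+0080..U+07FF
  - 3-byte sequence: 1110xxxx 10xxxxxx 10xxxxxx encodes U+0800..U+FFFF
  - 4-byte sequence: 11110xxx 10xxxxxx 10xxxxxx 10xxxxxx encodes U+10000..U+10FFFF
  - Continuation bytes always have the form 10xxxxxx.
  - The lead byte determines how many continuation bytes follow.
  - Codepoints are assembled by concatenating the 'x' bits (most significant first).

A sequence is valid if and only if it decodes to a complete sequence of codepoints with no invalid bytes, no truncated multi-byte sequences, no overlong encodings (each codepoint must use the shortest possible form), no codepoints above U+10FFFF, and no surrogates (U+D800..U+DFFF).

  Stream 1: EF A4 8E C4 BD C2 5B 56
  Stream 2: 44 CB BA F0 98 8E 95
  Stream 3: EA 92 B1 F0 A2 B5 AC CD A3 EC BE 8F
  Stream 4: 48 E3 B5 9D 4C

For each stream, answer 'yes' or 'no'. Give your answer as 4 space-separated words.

Stream 1: error at byte offset 6. INVALID
Stream 2: decodes cleanly. VALID
Stream 3: decodes cleanly. VALID
Stream 4: decodes cleanly. VALID

Answer: no yes yes yes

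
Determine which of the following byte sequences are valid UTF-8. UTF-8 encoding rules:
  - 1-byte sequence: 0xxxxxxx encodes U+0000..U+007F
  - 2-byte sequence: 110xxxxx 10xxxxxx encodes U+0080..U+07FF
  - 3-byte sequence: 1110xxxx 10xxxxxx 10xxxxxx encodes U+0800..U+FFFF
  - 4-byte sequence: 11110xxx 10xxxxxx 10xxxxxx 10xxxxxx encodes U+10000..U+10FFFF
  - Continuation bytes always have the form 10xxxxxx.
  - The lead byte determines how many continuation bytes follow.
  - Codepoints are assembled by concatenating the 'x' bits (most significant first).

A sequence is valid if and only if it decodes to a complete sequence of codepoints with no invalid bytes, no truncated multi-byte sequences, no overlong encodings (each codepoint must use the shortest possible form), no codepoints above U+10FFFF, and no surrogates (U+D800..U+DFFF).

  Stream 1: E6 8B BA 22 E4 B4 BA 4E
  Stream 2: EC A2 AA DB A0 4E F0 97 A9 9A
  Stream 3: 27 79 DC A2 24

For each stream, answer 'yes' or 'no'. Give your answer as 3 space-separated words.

Answer: yes yes yes

Derivation:
Stream 1: decodes cleanly. VALID
Stream 2: decodes cleanly. VALID
Stream 3: decodes cleanly. VALID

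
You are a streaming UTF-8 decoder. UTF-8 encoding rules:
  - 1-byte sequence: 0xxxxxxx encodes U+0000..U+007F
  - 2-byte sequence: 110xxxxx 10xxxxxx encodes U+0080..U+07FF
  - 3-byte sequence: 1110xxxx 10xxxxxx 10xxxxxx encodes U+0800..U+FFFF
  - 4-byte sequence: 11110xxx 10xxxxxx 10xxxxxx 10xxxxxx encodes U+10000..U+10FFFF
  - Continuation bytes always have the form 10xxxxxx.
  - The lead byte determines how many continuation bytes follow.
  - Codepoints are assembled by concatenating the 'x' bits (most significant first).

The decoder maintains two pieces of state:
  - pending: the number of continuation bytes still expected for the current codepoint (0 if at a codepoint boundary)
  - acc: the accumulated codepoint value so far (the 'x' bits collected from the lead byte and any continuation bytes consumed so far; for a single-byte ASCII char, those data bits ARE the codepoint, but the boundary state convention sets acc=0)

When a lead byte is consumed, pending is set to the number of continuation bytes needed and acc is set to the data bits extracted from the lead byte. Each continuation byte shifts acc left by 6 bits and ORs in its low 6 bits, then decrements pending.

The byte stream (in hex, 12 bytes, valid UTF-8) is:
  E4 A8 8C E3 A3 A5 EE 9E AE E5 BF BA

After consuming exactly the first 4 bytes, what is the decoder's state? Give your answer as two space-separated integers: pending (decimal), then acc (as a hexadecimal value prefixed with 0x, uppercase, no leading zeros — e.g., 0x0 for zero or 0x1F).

Byte[0]=E4: 3-byte lead. pending=2, acc=0x4
Byte[1]=A8: continuation. acc=(acc<<6)|0x28=0x128, pending=1
Byte[2]=8C: continuation. acc=(acc<<6)|0x0C=0x4A0C, pending=0
Byte[3]=E3: 3-byte lead. pending=2, acc=0x3

Answer: 2 0x3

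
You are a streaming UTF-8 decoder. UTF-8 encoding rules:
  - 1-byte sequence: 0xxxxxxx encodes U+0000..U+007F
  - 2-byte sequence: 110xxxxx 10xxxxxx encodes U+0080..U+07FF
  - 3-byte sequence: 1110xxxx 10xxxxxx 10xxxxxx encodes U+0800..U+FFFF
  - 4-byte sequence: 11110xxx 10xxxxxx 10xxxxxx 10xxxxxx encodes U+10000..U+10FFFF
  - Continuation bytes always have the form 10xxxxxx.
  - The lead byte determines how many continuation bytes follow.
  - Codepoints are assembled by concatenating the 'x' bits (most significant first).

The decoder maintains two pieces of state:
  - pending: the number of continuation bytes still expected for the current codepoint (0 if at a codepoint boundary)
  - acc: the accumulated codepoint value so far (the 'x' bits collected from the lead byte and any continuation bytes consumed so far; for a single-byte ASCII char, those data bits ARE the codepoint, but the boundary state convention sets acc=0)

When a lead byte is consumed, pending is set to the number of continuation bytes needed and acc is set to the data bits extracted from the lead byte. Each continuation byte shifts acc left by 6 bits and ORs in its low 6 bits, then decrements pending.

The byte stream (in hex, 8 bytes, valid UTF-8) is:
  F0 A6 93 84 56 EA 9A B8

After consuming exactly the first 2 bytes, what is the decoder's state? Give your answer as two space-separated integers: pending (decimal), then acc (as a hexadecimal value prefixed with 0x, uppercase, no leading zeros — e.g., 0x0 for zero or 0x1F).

Byte[0]=F0: 4-byte lead. pending=3, acc=0x0
Byte[1]=A6: continuation. acc=(acc<<6)|0x26=0x26, pending=2

Answer: 2 0x26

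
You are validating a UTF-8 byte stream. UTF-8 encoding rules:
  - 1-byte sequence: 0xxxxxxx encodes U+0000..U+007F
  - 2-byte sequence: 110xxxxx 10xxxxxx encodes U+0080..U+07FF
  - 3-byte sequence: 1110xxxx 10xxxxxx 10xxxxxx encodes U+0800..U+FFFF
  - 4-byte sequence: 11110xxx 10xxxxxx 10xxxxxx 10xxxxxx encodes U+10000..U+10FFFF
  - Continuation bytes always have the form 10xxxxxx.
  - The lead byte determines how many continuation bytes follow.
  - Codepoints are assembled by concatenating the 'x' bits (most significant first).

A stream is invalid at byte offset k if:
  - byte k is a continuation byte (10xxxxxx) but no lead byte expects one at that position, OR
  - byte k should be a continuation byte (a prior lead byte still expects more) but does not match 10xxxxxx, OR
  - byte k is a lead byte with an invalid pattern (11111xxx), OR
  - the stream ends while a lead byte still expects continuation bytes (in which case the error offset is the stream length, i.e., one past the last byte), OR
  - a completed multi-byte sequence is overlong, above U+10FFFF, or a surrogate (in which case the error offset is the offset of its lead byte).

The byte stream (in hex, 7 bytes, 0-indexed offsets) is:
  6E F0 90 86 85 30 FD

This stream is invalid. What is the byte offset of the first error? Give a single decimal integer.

Answer: 6

Derivation:
Byte[0]=6E: 1-byte ASCII. cp=U+006E
Byte[1]=F0: 4-byte lead, need 3 cont bytes. acc=0x0
Byte[2]=90: continuation. acc=(acc<<6)|0x10=0x10
Byte[3]=86: continuation. acc=(acc<<6)|0x06=0x406
Byte[4]=85: continuation. acc=(acc<<6)|0x05=0x10185
Completed: cp=U+10185 (starts at byte 1)
Byte[5]=30: 1-byte ASCII. cp=U+0030
Byte[6]=FD: INVALID lead byte (not 0xxx/110x/1110/11110)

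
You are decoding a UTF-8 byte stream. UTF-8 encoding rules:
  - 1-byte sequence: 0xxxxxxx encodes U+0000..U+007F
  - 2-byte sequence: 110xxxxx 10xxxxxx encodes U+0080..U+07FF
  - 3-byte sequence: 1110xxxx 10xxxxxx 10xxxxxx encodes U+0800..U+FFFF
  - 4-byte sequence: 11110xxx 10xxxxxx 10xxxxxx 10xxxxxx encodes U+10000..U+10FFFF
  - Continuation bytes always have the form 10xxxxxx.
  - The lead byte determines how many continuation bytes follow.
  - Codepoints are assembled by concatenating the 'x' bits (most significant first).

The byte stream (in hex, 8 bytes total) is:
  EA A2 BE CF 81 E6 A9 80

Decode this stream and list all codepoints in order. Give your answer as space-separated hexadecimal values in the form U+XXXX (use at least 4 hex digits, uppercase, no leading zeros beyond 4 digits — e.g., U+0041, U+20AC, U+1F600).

Answer: U+A8BE U+03C1 U+6A40

Derivation:
Byte[0]=EA: 3-byte lead, need 2 cont bytes. acc=0xA
Byte[1]=A2: continuation. acc=(acc<<6)|0x22=0x2A2
Byte[2]=BE: continuation. acc=(acc<<6)|0x3E=0xA8BE
Completed: cp=U+A8BE (starts at byte 0)
Byte[3]=CF: 2-byte lead, need 1 cont bytes. acc=0xF
Byte[4]=81: continuation. acc=(acc<<6)|0x01=0x3C1
Completed: cp=U+03C1 (starts at byte 3)
Byte[5]=E6: 3-byte lead, need 2 cont bytes. acc=0x6
Byte[6]=A9: continuation. acc=(acc<<6)|0x29=0x1A9
Byte[7]=80: continuation. acc=(acc<<6)|0x00=0x6A40
Completed: cp=U+6A40 (starts at byte 5)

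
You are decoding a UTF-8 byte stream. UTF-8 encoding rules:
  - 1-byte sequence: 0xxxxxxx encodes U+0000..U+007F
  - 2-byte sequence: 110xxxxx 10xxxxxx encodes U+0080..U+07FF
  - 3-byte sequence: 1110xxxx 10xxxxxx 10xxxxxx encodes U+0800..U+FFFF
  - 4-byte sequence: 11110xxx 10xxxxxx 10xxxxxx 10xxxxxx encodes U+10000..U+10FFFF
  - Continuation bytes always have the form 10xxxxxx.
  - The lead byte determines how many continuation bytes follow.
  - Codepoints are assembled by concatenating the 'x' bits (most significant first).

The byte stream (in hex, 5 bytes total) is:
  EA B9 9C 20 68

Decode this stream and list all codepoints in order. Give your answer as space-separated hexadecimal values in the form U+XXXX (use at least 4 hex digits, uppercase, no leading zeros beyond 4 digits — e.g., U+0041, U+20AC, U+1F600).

Answer: U+AE5C U+0020 U+0068

Derivation:
Byte[0]=EA: 3-byte lead, need 2 cont bytes. acc=0xA
Byte[1]=B9: continuation. acc=(acc<<6)|0x39=0x2B9
Byte[2]=9C: continuation. acc=(acc<<6)|0x1C=0xAE5C
Completed: cp=U+AE5C (starts at byte 0)
Byte[3]=20: 1-byte ASCII. cp=U+0020
Byte[4]=68: 1-byte ASCII. cp=U+0068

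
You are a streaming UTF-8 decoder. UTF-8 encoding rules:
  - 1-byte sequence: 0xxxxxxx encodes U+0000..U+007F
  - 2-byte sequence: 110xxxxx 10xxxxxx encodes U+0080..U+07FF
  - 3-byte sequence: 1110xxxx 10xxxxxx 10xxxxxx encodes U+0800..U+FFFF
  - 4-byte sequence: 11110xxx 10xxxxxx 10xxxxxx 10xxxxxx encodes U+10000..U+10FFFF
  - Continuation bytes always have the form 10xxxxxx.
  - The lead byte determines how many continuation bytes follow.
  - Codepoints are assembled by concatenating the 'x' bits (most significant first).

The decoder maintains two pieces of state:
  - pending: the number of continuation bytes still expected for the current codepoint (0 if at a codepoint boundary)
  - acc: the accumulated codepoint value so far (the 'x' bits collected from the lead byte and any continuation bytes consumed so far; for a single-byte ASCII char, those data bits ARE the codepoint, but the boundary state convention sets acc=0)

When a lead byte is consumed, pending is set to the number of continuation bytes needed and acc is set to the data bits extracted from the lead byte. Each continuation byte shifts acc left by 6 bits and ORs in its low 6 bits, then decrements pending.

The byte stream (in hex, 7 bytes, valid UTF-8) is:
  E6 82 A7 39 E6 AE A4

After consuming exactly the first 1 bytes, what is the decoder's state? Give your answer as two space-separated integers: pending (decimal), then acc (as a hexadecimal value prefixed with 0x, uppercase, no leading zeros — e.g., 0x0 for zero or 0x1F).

Byte[0]=E6: 3-byte lead. pending=2, acc=0x6

Answer: 2 0x6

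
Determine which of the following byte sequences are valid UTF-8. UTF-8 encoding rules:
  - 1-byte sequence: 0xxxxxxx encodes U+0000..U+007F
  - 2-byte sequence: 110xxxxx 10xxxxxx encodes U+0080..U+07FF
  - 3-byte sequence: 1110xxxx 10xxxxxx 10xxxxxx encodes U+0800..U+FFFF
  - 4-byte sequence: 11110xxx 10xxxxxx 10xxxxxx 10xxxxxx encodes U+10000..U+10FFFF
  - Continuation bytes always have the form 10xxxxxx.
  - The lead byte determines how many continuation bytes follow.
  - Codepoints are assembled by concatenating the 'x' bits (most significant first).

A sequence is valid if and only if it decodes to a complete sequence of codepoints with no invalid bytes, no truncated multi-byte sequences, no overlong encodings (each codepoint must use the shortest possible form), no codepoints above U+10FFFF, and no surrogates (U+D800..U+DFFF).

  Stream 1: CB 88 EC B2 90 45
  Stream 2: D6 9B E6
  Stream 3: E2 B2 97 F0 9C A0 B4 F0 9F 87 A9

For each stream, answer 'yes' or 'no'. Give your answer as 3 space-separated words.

Answer: yes no yes

Derivation:
Stream 1: decodes cleanly. VALID
Stream 2: error at byte offset 3. INVALID
Stream 3: decodes cleanly. VALID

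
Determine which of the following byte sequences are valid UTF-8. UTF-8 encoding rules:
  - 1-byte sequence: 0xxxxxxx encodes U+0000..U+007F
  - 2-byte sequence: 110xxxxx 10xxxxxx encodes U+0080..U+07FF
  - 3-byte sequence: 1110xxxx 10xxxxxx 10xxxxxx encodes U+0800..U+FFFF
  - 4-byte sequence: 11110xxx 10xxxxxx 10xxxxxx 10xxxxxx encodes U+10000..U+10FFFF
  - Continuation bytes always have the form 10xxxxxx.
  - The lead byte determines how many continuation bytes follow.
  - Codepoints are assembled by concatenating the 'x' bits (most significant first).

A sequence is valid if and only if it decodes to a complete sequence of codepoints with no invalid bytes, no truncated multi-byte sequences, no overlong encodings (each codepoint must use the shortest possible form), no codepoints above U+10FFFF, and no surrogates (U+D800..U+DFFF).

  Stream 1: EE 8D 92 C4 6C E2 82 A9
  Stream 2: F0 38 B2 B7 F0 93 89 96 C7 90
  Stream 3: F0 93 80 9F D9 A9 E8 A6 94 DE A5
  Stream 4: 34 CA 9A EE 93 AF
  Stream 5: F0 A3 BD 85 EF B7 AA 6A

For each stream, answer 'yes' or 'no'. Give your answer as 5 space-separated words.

Stream 1: error at byte offset 4. INVALID
Stream 2: error at byte offset 1. INVALID
Stream 3: decodes cleanly. VALID
Stream 4: decodes cleanly. VALID
Stream 5: decodes cleanly. VALID

Answer: no no yes yes yes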